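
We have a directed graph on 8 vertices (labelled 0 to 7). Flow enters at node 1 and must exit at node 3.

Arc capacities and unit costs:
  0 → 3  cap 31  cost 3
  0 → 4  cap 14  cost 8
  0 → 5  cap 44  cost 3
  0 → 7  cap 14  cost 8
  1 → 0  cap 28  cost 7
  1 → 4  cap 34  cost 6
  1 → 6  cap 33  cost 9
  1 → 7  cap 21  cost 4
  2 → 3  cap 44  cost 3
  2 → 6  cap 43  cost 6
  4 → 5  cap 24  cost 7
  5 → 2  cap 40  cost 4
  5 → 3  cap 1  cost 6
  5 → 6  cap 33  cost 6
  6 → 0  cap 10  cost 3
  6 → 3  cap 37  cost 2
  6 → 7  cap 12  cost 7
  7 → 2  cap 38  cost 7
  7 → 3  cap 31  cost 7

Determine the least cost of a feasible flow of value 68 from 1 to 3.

shortest-cost path #1: 1→0→3 push 28 @ unit cost 10 (adds 280)
shortest-cost path #2: 1→6→3 push 33 @ unit cost 11 (adds 363)
shortest-cost path #3: 1→7→3 push 7 @ unit cost 11 (adds 77)
total cost = 720

Minimum cost for 68 units: 720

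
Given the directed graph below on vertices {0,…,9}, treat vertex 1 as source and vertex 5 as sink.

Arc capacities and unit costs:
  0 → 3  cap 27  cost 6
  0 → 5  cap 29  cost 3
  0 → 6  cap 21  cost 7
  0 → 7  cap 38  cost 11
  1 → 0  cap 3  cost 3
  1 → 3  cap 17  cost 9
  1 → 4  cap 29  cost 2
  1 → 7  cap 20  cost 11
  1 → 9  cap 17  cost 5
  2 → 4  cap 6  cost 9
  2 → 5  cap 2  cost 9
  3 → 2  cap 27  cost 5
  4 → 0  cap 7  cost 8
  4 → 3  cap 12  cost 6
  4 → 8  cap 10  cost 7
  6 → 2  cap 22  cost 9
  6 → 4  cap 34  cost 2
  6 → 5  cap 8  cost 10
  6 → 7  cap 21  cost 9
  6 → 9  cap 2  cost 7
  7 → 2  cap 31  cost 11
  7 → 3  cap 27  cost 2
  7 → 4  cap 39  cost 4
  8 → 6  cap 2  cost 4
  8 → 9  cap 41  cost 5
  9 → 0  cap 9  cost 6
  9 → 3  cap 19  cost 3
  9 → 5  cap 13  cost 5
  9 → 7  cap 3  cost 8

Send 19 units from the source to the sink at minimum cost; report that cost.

Minimum cost for 19 units: 187

shortest-cost path #1: 1→0→5 push 3 @ unit cost 6 (adds 18)
shortest-cost path #2: 1→9→5 push 13 @ unit cost 10 (adds 130)
shortest-cost path #3: 1→4→0→5 push 3 @ unit cost 13 (adds 39)
total cost = 187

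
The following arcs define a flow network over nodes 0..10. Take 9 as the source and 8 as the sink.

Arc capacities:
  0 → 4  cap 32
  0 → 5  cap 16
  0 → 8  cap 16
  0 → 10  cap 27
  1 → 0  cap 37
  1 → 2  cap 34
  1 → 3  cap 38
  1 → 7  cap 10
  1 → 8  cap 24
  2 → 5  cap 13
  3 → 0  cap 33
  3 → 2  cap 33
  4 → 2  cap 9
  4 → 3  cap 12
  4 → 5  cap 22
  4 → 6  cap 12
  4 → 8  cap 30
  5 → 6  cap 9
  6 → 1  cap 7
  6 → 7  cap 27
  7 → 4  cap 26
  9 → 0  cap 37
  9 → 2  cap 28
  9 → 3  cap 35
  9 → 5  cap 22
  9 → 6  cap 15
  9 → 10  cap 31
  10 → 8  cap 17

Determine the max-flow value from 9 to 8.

Maximum flow value: 70

augment #1: 9→0→8 bottleneck 16, total now 16
augment #2: 9→10→8 bottleneck 17, total now 33
augment #3: 9→0→4→8 bottleneck 21, total now 54
augment #4: 9→6→1→8 bottleneck 7, total now 61
augment #5: 9→3→0→4→8 bottleneck 9, total now 70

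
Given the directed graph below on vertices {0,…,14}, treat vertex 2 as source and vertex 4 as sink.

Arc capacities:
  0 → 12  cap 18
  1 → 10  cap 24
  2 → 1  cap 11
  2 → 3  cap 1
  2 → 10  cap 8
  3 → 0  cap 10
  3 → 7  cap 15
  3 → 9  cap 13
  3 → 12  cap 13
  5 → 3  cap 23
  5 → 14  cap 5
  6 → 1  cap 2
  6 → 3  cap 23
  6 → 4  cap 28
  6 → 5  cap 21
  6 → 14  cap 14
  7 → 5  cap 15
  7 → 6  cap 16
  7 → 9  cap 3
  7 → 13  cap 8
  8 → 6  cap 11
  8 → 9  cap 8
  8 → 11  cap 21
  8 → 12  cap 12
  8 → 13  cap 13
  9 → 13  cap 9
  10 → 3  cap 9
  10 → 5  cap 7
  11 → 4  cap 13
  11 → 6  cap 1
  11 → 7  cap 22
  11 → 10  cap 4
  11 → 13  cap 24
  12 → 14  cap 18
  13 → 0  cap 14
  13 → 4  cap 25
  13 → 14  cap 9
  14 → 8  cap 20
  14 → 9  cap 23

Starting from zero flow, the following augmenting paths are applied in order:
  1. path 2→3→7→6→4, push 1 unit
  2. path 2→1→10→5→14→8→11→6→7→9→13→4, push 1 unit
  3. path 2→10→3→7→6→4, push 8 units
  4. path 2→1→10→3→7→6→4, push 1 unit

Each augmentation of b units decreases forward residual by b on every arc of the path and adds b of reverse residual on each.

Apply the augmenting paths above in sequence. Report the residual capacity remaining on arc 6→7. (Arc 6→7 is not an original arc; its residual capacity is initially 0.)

Residual capacity of (6,7): 9

after path 1 (2→3→7→6→4, push 1): res(6,7)=1
after path 2 (2→1→10→5→14→8→11→6→7→9→13→4, push 1): res(6,7)=0
after path 3 (2→10→3→7→6→4, push 8): res(6,7)=8
after path 4 (2→1→10→3→7→6→4, push 1): res(6,7)=9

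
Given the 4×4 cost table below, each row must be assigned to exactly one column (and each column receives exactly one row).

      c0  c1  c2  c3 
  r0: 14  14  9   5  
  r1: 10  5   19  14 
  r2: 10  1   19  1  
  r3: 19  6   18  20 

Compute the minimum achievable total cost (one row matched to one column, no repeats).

optimal assignment: row0→col2 (cost 9), row1→col0 (cost 10), row2→col3 (cost 1), row3→col1 (cost 6)
total = 9 + 10 + 1 + 6 = 26

Minimum assignment cost: 26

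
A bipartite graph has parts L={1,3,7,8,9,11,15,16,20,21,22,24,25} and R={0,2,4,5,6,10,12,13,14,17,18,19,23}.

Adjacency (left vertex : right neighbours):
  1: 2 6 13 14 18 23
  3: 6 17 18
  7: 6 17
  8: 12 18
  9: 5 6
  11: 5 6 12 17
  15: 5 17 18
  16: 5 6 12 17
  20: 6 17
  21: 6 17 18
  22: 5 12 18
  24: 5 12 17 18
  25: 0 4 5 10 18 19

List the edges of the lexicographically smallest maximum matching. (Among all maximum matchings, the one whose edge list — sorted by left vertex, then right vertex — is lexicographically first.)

Lex-smallest maximum matching: {(1,2), (3,6), (7,17), (8,12), (9,5), (15,18), (25,0)}

|M| = 7 (so the lex-smallest maximum matching has 7 edges)
process left vertices in ascending order; for each, take the smallest-labelled available neighbour that still permits 7 edges overall, or leave it unmatched if none does
lex-smallest matching: {1-2, 3-6, 7-17, 8-12, 9-5, 15-18, 25-0}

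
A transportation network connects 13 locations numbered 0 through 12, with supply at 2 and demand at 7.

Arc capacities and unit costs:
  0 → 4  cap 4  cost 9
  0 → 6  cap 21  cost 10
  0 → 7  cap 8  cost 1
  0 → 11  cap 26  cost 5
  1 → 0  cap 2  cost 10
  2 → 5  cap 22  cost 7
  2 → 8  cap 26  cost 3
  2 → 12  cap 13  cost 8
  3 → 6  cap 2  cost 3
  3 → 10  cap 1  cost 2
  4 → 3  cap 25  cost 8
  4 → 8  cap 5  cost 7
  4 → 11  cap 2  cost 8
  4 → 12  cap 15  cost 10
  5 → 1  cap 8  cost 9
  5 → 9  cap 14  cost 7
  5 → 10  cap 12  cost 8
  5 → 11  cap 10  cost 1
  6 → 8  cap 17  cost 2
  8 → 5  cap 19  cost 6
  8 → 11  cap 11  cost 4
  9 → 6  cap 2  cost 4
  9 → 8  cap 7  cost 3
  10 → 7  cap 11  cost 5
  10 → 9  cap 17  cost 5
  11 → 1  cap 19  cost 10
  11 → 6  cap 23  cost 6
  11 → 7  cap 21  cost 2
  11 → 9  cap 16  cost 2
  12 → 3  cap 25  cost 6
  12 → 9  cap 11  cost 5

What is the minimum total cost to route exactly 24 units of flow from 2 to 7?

Minimum cost for 24 units: 259

shortest-cost path #1: 2→8→11→7 push 11 @ unit cost 9 (adds 99)
shortest-cost path #2: 2→5→11→7 push 10 @ unit cost 10 (adds 100)
shortest-cost path #3: 2→5→10→7 push 3 @ unit cost 20 (adds 60)
total cost = 259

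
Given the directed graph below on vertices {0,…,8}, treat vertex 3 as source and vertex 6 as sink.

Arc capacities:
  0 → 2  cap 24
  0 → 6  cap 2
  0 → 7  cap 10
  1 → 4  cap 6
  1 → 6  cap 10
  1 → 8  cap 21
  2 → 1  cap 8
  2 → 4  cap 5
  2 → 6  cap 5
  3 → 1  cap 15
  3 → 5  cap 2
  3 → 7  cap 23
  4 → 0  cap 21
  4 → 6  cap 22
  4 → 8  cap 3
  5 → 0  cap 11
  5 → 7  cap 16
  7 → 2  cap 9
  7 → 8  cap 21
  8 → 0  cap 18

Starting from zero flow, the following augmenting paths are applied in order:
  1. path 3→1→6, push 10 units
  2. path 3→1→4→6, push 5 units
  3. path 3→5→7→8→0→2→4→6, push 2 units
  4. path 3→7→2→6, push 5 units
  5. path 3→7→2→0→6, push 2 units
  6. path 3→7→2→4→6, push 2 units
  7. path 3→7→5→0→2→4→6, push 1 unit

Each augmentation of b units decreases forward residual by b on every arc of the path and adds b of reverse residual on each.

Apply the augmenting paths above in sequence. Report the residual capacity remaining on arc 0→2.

Residual capacity of (0,2): 23

after path 1 (3→1→6, push 10): res(0,2)=24
after path 2 (3→1→4→6, push 5): res(0,2)=24
after path 3 (3→5→7→8→0→2→4→6, push 2): res(0,2)=22
after path 4 (3→7→2→6, push 5): res(0,2)=22
after path 5 (3→7→2→0→6, push 2): res(0,2)=24
after path 6 (3→7→2→4→6, push 2): res(0,2)=24
after path 7 (3→7→5→0→2→4→6, push 1): res(0,2)=23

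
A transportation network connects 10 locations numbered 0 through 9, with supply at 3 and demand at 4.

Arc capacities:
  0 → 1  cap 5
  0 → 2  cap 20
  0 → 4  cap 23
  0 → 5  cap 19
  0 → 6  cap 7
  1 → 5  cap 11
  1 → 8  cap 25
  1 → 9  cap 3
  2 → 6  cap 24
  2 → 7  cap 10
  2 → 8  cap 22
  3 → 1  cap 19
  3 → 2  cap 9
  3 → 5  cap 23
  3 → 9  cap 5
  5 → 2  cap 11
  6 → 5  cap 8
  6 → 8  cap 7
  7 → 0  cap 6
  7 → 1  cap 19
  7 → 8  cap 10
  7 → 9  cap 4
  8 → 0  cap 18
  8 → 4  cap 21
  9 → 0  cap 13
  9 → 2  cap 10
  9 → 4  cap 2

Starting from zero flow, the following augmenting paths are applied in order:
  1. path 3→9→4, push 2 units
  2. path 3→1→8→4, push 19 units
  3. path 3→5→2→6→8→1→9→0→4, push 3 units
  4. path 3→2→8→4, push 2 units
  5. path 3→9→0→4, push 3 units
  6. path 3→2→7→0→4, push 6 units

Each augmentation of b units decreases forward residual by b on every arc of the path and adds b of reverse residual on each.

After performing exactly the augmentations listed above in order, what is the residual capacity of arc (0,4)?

Residual capacity of (0,4): 11

after path 1 (3→9→4, push 2): res(0,4)=23
after path 2 (3→1→8→4, push 19): res(0,4)=23
after path 3 (3→5→2→6→8→1→9→0→4, push 3): res(0,4)=20
after path 4 (3→2→8→4, push 2): res(0,4)=20
after path 5 (3→9→0→4, push 3): res(0,4)=17
after path 6 (3→2→7→0→4, push 6): res(0,4)=11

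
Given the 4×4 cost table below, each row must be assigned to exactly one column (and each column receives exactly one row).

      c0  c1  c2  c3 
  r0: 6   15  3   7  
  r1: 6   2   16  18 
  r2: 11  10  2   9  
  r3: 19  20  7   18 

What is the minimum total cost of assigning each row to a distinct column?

optimal assignment: row0→col0 (cost 6), row1→col1 (cost 2), row2→col3 (cost 9), row3→col2 (cost 7)
total = 6 + 2 + 9 + 7 = 24

Minimum assignment cost: 24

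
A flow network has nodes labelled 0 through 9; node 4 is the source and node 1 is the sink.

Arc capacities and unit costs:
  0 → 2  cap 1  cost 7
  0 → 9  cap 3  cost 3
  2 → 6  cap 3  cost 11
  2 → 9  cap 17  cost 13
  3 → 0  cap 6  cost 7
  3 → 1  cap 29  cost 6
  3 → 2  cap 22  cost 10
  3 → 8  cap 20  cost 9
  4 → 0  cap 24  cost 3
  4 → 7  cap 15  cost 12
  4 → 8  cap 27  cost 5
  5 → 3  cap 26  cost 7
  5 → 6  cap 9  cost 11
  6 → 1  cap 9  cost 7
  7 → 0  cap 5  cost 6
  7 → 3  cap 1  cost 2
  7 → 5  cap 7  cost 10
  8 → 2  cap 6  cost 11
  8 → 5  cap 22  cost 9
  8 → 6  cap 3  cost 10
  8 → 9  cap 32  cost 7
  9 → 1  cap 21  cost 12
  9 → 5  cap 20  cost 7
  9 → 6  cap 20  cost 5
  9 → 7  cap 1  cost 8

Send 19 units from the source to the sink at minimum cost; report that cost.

shortest-cost path #1: 4→0→9→1 push 3 @ unit cost 18 (adds 54)
shortest-cost path #2: 4→7→3→1 push 1 @ unit cost 20 (adds 20)
shortest-cost path #3: 4→8→6→1 push 3 @ unit cost 22 (adds 66)
shortest-cost path #4: 4→8→9→1 push 12 @ unit cost 24 (adds 288)
total cost = 428

Minimum cost for 19 units: 428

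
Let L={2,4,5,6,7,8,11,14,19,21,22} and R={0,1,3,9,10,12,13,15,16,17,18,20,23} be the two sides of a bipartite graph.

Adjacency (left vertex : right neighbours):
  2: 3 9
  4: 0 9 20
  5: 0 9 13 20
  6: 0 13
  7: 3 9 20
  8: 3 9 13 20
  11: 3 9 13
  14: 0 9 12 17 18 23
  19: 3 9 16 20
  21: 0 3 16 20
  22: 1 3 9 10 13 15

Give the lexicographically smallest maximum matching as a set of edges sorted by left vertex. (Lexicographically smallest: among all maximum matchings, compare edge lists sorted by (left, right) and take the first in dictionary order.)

Lex-smallest maximum matching: {(2,3), (4,0), (5,9), (6,13), (7,20), (14,12), (19,16), (22,1)}

|M| = 8 (so the lex-smallest maximum matching has 8 edges)
process left vertices in ascending order; for each, take the smallest-labelled available neighbour that still permits 8 edges overall, or leave it unmatched if none does
lex-smallest matching: {2-3, 4-0, 5-9, 6-13, 7-20, 14-12, 19-16, 22-1}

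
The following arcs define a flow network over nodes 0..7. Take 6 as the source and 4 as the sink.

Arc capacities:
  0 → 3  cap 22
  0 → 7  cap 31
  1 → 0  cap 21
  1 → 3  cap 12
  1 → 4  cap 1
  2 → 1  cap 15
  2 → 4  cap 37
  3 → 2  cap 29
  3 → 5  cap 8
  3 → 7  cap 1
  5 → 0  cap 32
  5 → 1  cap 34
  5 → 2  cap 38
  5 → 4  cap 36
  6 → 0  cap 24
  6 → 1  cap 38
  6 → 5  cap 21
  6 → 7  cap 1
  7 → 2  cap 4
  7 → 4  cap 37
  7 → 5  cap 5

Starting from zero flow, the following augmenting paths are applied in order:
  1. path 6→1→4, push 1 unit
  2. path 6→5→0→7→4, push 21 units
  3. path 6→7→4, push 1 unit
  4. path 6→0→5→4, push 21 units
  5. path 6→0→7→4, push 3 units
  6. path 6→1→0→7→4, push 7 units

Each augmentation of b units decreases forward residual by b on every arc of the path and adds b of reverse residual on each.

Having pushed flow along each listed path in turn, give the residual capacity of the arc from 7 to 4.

Residual capacity of (7,4): 5

after path 1 (6→1→4, push 1): res(7,4)=37
after path 2 (6→5→0→7→4, push 21): res(7,4)=16
after path 3 (6→7→4, push 1): res(7,4)=15
after path 4 (6→0→5→4, push 21): res(7,4)=15
after path 5 (6→0→7→4, push 3): res(7,4)=12
after path 6 (6→1→0→7→4, push 7): res(7,4)=5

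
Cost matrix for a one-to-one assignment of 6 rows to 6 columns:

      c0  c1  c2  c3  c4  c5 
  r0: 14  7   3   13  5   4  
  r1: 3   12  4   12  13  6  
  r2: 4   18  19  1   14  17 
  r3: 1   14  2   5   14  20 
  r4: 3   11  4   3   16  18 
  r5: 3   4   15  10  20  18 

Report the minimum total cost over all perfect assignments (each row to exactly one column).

Minimum assignment cost: 21

one of 2 optimal assignments: row0→col4 (cost 5), row1→col5 (cost 6), row2→col3 (cost 1), row3→col0 (cost 1), row4→col2 (cost 4), row5→col1 (cost 4)
total = 5 + 6 + 1 + 1 + 4 + 4 = 21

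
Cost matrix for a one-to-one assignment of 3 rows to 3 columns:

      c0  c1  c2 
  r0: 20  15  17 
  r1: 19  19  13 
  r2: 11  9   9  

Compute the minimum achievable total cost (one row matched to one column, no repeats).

optimal assignment: row0→col1 (cost 15), row1→col2 (cost 13), row2→col0 (cost 11)
total = 15 + 13 + 11 = 39

Minimum assignment cost: 39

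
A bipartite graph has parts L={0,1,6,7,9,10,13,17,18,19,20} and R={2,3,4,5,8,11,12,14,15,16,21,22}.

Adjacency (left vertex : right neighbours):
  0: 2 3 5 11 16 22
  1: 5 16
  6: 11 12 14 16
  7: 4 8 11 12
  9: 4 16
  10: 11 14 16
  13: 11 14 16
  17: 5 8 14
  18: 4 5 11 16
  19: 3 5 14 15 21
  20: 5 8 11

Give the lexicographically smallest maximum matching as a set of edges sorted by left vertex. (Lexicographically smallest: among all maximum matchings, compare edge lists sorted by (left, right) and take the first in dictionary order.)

Lex-smallest maximum matching: {(0,2), (1,5), (6,11), (7,12), (9,4), (10,14), (13,16), (17,8), (19,3)}

|M| = 9 (so the lex-smallest maximum matching has 9 edges)
process left vertices in ascending order; for each, take the smallest-labelled available neighbour that still permits 9 edges overall, or leave it unmatched if none does
lex-smallest matching: {0-2, 1-5, 6-11, 7-12, 9-4, 10-14, 13-16, 17-8, 19-3}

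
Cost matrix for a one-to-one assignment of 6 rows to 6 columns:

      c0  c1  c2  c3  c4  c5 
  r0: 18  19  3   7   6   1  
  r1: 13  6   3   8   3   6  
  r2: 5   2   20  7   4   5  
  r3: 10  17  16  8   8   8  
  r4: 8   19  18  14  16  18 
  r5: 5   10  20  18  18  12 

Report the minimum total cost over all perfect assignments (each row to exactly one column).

Minimum assignment cost: 33

optimal assignment: row0→col5 (cost 1), row1→col2 (cost 3), row2→col1 (cost 2), row3→col4 (cost 8), row4→col3 (cost 14), row5→col0 (cost 5)
total = 1 + 3 + 2 + 8 + 14 + 5 = 33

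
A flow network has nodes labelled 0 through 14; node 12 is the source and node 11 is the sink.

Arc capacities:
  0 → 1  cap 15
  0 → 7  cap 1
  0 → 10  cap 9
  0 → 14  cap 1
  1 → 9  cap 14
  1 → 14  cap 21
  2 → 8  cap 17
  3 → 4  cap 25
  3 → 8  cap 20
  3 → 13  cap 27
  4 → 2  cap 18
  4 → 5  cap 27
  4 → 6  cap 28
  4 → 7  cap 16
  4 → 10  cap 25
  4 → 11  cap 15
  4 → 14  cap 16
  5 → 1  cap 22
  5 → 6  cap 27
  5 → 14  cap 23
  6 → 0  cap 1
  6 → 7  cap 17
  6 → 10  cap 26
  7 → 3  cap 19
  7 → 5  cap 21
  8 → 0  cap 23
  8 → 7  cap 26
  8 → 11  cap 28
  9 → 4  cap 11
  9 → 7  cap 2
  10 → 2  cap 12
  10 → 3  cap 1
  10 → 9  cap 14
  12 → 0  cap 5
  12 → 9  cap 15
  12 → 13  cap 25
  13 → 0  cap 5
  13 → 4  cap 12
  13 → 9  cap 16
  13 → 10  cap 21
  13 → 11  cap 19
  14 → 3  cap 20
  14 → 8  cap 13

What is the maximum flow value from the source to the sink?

Maximum flow value: 43

augment #1: 12→13→11 bottleneck 19, total now 19
augment #2: 12→9→4→11 bottleneck 11, total now 30
augment #3: 12→13→4→11 bottleneck 4, total now 34
augment #4: 12→0→14→8→11 bottleneck 1, total now 35
augment #5: 12→0→1→14→8→11 bottleneck 4, total now 39
augment #6: 12→9→7→3→8→11 bottleneck 2, total now 41
augment #7: 12→13→4→2→8→11 bottleneck 2, total now 43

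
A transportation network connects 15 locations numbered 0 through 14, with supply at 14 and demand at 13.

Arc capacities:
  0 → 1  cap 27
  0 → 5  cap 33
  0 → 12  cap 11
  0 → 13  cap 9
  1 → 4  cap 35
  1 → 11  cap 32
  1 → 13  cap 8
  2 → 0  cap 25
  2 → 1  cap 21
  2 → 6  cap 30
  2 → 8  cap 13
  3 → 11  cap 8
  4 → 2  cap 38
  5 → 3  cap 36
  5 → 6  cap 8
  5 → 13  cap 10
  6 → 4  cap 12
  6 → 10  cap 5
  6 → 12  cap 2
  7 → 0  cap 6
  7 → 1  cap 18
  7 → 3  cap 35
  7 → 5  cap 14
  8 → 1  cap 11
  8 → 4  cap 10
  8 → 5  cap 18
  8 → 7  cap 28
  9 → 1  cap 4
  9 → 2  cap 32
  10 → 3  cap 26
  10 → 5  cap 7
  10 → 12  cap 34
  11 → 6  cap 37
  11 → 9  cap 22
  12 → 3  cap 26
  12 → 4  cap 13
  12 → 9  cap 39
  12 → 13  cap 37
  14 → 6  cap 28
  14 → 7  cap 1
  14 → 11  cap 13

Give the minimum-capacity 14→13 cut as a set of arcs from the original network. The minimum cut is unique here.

augment #1: 14→6→12→13 push 2
augment #2: 14→7→0→13 push 1
augment #3: 14→6→10→5→13 push 5
augment #4: 14→11→9→1→13 push 4
augment #5: 14→6→4→2→0→13 push 8
augment #6: 14→6→4→2→1→13 push 4
augment #7: 14→11→9→2→0→5→13 push 5
augment #8: 14→11→9→2→0→12→13 push 4
max flow = 33; residual-reachable set from 14 gives S-side
cut edges (S→T): {(6,4), (6,10), (6,12), (14,7), (14,11)} total cap 33

Min-cut arcs: {(6,4), (6,10), (6,12), (14,7), (14,11)} (total capacity 33)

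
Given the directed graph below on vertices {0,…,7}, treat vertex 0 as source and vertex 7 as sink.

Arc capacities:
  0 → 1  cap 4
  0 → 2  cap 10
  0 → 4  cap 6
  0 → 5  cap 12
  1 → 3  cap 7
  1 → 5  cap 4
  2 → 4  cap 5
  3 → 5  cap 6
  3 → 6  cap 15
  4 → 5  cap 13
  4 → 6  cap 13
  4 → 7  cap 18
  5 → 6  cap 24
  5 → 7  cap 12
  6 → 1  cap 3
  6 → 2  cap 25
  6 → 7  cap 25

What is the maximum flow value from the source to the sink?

Maximum flow value: 27

augment #1: 0→4→7 bottleneck 6, total now 6
augment #2: 0→5→7 bottleneck 12, total now 18
augment #3: 0→2→4→7 bottleneck 5, total now 23
augment #4: 0→1→3→6→7 bottleneck 4, total now 27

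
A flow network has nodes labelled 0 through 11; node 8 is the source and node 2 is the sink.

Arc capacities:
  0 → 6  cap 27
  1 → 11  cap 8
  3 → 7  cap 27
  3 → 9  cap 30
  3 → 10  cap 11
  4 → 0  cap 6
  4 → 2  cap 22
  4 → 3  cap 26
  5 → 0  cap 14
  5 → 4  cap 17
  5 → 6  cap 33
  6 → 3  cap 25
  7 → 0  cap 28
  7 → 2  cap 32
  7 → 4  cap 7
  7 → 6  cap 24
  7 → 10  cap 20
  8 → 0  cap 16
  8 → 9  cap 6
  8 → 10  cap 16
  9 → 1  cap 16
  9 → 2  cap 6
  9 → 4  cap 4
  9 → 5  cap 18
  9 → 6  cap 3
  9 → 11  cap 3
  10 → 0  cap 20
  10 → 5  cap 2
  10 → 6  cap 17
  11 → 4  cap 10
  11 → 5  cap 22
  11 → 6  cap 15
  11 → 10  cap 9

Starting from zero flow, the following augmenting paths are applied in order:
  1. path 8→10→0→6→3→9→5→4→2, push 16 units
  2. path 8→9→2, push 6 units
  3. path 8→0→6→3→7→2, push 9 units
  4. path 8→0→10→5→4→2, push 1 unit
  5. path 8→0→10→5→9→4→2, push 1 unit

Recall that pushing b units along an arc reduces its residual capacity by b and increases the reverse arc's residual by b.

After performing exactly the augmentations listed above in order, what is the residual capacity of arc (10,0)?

after path 1 (8→10→0→6→3→9→5→4→2, push 16): res(10,0)=4
after path 2 (8→9→2, push 6): res(10,0)=4
after path 3 (8→0→6→3→7→2, push 9): res(10,0)=4
after path 4 (8→0→10→5→4→2, push 1): res(10,0)=5
after path 5 (8→0→10→5→9→4→2, push 1): res(10,0)=6

Residual capacity of (10,0): 6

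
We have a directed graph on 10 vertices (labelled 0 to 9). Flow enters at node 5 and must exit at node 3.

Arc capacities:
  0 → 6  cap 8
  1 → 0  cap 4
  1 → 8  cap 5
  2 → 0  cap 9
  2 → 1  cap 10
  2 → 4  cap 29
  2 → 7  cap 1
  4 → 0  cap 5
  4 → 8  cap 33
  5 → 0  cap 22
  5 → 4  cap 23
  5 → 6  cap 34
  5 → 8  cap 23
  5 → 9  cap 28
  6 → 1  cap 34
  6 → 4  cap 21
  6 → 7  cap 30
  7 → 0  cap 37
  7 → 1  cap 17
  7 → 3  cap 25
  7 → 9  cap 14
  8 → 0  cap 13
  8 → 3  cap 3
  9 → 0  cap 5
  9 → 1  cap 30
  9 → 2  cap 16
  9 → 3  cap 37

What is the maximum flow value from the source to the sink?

Maximum flow value: 61

augment #1: 5→8→3 bottleneck 3, total now 3
augment #2: 5→9→3 bottleneck 28, total now 31
augment #3: 5→6→7→3 bottleneck 25, total now 56
augment #4: 5→6→7→9→3 bottleneck 5, total now 61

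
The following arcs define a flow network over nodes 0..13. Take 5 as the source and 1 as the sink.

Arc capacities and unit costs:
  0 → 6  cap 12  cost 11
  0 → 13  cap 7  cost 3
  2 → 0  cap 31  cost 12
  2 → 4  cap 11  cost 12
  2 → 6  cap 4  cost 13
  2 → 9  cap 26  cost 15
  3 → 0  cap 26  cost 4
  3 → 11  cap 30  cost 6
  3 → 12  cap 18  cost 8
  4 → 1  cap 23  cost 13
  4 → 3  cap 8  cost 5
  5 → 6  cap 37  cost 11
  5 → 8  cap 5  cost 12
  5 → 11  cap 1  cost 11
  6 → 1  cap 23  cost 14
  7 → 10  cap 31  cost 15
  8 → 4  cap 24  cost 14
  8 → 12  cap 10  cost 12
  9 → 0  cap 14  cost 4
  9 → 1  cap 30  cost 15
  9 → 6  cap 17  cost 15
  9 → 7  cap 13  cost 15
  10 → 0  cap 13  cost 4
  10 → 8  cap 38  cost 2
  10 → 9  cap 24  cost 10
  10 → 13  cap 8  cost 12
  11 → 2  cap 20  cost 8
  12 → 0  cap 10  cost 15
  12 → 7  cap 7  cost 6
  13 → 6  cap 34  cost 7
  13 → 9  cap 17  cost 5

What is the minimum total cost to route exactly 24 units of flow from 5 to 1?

shortest-cost path #1: 5→6→1 push 23 @ unit cost 25 (adds 575)
shortest-cost path #2: 5→8→4→1 push 1 @ unit cost 39 (adds 39)
total cost = 614

Minimum cost for 24 units: 614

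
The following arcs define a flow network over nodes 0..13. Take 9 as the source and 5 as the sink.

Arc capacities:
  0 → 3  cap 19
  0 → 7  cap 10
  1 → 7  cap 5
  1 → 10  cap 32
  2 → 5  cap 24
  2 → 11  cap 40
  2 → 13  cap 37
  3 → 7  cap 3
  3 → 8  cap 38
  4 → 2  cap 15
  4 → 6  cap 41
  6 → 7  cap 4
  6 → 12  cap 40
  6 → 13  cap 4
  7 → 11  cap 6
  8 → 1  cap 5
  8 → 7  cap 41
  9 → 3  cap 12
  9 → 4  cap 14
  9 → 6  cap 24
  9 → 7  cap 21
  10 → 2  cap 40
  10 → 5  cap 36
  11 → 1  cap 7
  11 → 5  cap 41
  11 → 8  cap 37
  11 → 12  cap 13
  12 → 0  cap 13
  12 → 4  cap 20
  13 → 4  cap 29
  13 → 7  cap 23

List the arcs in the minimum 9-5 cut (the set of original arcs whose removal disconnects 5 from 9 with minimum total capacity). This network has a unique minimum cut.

Min-cut arcs: {(4,2), (7,11), (8,1)} (total capacity 26)

augment #1: 9→4→2→5 push 14
augment #2: 9→7→11→5 push 6
augment #3: 9→3→8→1→10→5 push 5
augment #4: 9→6→12→4→2→5 push 1
max flow = 26; residual-reachable set from 9 gives S-side
cut edges (S→T): {(4,2), (7,11), (8,1)} total cap 26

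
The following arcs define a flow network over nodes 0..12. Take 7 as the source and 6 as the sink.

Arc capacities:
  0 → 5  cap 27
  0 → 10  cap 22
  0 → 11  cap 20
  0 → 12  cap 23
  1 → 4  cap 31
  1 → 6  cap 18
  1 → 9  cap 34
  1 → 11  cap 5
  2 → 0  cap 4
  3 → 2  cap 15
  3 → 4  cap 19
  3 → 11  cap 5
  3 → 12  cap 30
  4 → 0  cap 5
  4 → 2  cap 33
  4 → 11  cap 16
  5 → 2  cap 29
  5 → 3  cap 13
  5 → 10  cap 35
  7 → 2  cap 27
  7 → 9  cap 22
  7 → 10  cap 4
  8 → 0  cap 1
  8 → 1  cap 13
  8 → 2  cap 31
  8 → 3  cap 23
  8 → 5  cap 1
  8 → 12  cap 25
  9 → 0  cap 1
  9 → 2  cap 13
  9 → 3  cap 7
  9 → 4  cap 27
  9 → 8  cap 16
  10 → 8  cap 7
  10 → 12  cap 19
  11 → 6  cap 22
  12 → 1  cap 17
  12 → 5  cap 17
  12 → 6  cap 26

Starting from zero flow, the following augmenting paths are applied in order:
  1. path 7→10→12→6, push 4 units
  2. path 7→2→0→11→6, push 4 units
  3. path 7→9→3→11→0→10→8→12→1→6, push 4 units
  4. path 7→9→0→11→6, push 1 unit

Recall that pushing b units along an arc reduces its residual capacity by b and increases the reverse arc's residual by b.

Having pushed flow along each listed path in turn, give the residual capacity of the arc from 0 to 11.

after path 1 (7→10→12→6, push 4): res(0,11)=20
after path 2 (7→2→0→11→6, push 4): res(0,11)=16
after path 3 (7→9→3→11→0→10→8→12→1→6, push 4): res(0,11)=20
after path 4 (7→9→0→11→6, push 1): res(0,11)=19

Residual capacity of (0,11): 19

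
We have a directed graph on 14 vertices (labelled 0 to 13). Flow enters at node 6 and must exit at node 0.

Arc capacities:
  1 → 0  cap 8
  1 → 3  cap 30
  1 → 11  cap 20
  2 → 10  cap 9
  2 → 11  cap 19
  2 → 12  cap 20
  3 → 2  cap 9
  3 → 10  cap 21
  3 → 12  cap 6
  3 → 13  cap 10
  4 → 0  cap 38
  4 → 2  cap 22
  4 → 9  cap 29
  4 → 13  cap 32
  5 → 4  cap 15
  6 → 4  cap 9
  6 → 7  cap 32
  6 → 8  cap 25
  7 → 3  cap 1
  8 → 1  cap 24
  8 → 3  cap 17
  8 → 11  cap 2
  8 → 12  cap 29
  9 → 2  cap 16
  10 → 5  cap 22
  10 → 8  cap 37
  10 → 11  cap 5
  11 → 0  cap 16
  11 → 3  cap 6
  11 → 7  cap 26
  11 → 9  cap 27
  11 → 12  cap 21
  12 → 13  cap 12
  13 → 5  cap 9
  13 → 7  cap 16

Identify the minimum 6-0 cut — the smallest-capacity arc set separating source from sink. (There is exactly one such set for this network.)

Min-cut arcs: {(6,4), (6,8), (7,3)} (total capacity 35)

augment #1: 6→4→0 push 9
augment #2: 6→8→1→0 push 8
augment #3: 6→8→11→0 push 2
augment #4: 6→8→1→11→0 push 14
augment #5: 6→7→3→10→5→4→0 push 1
augment #6: 6→8→3→10→5→4→0 push 1
max flow = 35; residual-reachable set from 6 gives S-side
cut edges (S→T): {(6,4), (6,8), (7,3)} total cap 35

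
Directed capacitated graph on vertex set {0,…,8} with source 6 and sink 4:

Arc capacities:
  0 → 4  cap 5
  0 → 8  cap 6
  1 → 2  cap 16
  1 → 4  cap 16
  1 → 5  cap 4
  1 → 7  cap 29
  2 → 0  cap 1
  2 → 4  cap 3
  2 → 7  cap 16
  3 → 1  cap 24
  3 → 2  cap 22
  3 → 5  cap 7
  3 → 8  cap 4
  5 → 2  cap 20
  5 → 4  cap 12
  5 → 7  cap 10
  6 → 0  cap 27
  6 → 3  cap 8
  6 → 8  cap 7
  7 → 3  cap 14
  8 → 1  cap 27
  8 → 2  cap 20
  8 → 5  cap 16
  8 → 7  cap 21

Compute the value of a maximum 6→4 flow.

augment #1: 6→0→4 bottleneck 5, total now 5
augment #2: 6→3→1→4 bottleneck 8, total now 13
augment #3: 6→8→1→4 bottleneck 7, total now 20
augment #4: 6→0→8→1→4 bottleneck 1, total now 21
augment #5: 6→0→8→2→4 bottleneck 3, total now 24
augment #6: 6→0→8→5→4 bottleneck 2, total now 26

Maximum flow value: 26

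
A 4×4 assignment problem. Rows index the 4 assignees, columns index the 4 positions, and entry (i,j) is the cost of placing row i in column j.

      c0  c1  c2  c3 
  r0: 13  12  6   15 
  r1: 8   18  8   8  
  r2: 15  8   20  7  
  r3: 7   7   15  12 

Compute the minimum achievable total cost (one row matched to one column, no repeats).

optimal assignment: row0→col2 (cost 6), row1→col0 (cost 8), row2→col3 (cost 7), row3→col1 (cost 7)
total = 6 + 8 + 7 + 7 = 28

Minimum assignment cost: 28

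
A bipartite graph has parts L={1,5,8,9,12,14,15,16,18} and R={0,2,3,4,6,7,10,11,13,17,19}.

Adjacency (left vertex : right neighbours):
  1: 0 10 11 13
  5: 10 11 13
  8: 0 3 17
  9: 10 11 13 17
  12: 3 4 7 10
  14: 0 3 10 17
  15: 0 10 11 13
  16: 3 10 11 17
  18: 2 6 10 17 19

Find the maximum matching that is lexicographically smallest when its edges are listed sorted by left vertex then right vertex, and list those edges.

Lex-smallest maximum matching: {(1,0), (5,10), (8,3), (9,11), (12,4), (14,17), (15,13), (18,2)}

|M| = 8 (so the lex-smallest maximum matching has 8 edges)
process left vertices in ascending order; for each, take the smallest-labelled available neighbour that still permits 8 edges overall, or leave it unmatched if none does
lex-smallest matching: {1-0, 5-10, 8-3, 9-11, 12-4, 14-17, 15-13, 18-2}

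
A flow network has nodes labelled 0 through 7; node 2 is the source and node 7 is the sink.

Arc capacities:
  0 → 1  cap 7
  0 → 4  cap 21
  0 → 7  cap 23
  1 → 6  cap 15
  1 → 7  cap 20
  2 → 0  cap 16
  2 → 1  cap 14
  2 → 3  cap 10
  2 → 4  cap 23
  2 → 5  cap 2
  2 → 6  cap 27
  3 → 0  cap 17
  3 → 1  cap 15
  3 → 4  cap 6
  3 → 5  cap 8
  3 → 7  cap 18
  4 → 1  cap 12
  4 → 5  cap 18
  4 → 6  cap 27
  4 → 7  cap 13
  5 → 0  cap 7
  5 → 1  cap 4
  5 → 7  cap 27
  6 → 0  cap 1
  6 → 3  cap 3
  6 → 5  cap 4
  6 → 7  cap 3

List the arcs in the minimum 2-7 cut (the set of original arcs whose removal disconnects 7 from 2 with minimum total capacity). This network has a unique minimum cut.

augment #1: 2→0→7 push 16
augment #2: 2→1→7 push 14
augment #3: 2→3→7 push 10
augment #4: 2→4→7 push 13
augment #5: 2→5→7 push 2
augment #6: 2→6→7 push 3
augment #7: 2→4→1→7 push 6
augment #8: 2→4→5→7 push 4
augment #9: 2→6→0→7 push 1
augment #10: 2→6→3→7 push 3
augment #11: 2→6→5→7 push 4
max flow = 76; residual-reachable set from 2 gives S-side
cut edges (S→T): {(2,0), (2,1), (2,3), (2,4), (2,5), (6,0), (6,3), (6,5), (6,7)} total cap 76

Min-cut arcs: {(2,0), (2,1), (2,3), (2,4), (2,5), (6,0), (6,3), (6,5), (6,7)} (total capacity 76)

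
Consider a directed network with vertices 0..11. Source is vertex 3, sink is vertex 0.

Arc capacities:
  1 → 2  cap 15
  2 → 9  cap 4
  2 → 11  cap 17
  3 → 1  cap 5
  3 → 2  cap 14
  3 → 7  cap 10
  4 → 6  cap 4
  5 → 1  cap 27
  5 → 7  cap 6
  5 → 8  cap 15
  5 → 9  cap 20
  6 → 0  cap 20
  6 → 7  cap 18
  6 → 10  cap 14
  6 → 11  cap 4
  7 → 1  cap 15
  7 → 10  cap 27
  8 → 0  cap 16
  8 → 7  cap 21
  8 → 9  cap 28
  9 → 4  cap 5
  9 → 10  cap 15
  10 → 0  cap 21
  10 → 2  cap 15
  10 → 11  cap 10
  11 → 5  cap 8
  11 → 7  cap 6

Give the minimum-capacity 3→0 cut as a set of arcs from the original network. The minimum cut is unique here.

augment #1: 3→7→10→0 push 10
augment #2: 3→2→9→10→0 push 4
augment #3: 3→2→11→5→8→0 push 8
augment #4: 3→2→11→7→10→0 push 2
augment #5: 3→1→2→11→7→10→0 push 4
max flow = 28; residual-reachable set from 3 gives S-side
cut edges (S→T): {(2,9), (3,7), (11,5), (11,7)} total cap 28

Min-cut arcs: {(2,9), (3,7), (11,5), (11,7)} (total capacity 28)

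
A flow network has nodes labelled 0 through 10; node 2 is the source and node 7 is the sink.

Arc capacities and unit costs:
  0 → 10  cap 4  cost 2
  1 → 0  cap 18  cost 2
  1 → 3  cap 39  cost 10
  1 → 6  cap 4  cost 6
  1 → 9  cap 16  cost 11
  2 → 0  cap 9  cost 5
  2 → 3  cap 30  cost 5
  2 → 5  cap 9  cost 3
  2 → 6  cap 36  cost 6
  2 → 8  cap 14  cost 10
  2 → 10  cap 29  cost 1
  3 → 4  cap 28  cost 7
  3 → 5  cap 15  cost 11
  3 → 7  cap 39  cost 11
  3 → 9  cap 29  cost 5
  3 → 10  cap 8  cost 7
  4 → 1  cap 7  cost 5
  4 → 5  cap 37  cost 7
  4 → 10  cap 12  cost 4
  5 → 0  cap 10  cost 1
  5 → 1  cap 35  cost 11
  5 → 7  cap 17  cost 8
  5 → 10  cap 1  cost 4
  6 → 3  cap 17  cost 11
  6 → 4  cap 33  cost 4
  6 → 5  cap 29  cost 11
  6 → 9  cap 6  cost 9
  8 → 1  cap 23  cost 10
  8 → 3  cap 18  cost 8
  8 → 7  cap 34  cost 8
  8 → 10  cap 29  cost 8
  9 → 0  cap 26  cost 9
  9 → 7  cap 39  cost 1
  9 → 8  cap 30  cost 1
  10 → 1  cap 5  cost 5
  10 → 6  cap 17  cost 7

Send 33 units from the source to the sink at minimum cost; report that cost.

Minimum cost for 33 units: 363

shortest-cost path #1: 2→5→7 push 9 @ unit cost 11 (adds 99)
shortest-cost path #2: 2→3→9→7 push 24 @ unit cost 11 (adds 264)
total cost = 363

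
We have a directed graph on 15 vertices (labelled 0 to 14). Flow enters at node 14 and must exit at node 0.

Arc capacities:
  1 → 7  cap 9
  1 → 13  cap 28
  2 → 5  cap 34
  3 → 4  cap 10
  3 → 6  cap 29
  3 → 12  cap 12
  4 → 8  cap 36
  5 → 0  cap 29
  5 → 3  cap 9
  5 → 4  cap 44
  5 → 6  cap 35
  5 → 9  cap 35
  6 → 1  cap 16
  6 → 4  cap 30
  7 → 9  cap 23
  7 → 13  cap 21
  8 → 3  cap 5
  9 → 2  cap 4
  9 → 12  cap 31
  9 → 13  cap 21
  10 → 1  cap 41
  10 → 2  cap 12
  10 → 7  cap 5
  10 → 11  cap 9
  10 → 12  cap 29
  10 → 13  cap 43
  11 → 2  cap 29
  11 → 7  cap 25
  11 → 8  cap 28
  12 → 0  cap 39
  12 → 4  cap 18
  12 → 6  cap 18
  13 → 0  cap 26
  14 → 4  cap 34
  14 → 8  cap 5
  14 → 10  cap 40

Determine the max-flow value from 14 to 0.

augment #1: 14→10→12→0 bottleneck 29, total now 29
augment #2: 14→10→13→0 bottleneck 11, total now 40
augment #3: 14→8→3→12→0 bottleneck 5, total now 45

Maximum flow value: 45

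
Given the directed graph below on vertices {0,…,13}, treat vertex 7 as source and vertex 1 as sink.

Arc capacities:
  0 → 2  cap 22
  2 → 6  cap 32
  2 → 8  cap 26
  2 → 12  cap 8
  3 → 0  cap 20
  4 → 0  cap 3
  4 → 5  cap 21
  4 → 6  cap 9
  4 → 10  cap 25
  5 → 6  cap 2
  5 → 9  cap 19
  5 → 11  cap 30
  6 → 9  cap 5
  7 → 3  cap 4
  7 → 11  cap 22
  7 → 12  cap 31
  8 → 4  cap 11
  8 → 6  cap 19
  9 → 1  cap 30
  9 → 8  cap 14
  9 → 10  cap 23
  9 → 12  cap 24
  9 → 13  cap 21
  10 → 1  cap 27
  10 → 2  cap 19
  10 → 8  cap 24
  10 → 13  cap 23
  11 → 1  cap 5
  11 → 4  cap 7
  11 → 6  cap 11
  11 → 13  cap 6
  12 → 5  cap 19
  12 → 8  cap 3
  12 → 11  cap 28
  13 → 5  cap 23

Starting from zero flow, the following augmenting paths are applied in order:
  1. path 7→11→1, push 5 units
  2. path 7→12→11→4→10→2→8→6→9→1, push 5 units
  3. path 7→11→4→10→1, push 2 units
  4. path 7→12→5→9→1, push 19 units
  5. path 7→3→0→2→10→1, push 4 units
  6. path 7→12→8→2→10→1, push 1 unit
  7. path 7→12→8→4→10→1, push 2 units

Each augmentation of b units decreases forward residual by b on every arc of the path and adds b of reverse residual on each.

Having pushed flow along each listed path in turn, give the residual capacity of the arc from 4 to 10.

Residual capacity of (4,10): 16

after path 1 (7→11→1, push 5): res(4,10)=25
after path 2 (7→12→11→4→10→2→8→6→9→1, push 5): res(4,10)=20
after path 3 (7→11→4→10→1, push 2): res(4,10)=18
after path 4 (7→12→5→9→1, push 19): res(4,10)=18
after path 5 (7→3→0→2→10→1, push 4): res(4,10)=18
after path 6 (7→12→8→2→10→1, push 1): res(4,10)=18
after path 7 (7→12→8→4→10→1, push 2): res(4,10)=16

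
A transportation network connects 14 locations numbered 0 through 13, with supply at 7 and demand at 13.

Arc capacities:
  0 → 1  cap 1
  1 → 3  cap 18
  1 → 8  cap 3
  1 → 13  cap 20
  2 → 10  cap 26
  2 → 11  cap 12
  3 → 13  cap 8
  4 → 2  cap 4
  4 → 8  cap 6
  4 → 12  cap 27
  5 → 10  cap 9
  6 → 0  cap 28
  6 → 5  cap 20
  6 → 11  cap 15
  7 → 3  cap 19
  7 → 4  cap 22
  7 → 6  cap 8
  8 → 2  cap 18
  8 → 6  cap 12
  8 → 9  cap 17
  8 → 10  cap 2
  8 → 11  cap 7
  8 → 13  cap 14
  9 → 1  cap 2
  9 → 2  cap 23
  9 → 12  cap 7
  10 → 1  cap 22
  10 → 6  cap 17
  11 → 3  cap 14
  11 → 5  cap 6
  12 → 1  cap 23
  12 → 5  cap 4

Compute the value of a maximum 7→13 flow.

Maximum flow value: 37

augment #1: 7→3→13 bottleneck 8, total now 8
augment #2: 7→4→8→13 bottleneck 6, total now 14
augment #3: 7→4→12→1→13 bottleneck 16, total now 30
augment #4: 7→6→0→1→13 bottleneck 1, total now 31
augment #5: 7→6→5→10→1→13 bottleneck 3, total now 34
augment #6: 7→6→5→10→1→8→13 bottleneck 3, total now 37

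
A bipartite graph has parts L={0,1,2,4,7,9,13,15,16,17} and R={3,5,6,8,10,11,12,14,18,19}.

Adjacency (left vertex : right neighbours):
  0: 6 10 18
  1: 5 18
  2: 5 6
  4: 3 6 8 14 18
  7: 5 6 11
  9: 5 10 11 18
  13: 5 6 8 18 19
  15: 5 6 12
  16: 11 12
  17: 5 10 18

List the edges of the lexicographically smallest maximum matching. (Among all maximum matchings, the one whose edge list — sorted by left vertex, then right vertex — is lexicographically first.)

|M| = 8 (so the lex-smallest maximum matching has 8 edges)
process left vertices in ascending order; for each, take the smallest-labelled available neighbour that still permits 8 edges overall, or leave it unmatched if none does
lex-smallest matching: {0-6, 1-5, 4-3, 7-11, 9-10, 13-8, 15-12, 17-18}

Lex-smallest maximum matching: {(0,6), (1,5), (4,3), (7,11), (9,10), (13,8), (15,12), (17,18)}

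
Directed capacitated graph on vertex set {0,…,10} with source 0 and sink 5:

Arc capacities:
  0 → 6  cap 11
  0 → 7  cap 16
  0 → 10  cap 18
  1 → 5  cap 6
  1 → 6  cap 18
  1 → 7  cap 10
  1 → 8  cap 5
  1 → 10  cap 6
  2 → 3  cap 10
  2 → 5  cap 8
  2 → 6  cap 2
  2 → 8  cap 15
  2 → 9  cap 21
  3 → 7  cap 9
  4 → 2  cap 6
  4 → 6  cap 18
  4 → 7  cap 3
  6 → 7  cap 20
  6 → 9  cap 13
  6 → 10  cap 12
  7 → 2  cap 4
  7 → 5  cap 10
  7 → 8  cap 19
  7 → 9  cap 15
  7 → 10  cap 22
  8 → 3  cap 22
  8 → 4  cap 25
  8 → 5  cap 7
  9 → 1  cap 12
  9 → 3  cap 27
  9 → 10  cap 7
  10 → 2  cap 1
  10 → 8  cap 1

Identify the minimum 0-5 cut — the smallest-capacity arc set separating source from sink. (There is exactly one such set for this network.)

Min-cut arcs: {(0,6), (0,7), (10,2), (10,8)} (total capacity 29)

augment #1: 0→7→5 push 10
augment #2: 0→7→2→5 push 4
augment #3: 0→7→8→5 push 2
augment #4: 0→10→2→5 push 1
augment #5: 0→10→8→5 push 1
augment #6: 0→6→7→8→5 push 4
augment #7: 0→6→9→1→5 push 6
augment #8: 0→6→7→8→4→2→5 push 1
max flow = 29; residual-reachable set from 0 gives S-side
cut edges (S→T): {(0,6), (0,7), (10,2), (10,8)} total cap 29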